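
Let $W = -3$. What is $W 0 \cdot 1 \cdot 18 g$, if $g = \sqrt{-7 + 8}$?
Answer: $0$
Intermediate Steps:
$g = 1$ ($g = \sqrt{1} = 1$)
$W 0 \cdot 1 \cdot 18 g = \left(-3\right) 0 \cdot 1 \cdot 18 \cdot 1 = 0 \cdot 1 \cdot 18 \cdot 1 = 0 \cdot 18 \cdot 1 = 0 \cdot 1 = 0$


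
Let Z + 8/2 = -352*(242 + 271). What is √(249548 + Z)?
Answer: 2*√17242 ≈ 262.62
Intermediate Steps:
Z = -180580 (Z = -4 - 352*(242 + 271) = -4 - 352*513 = -4 - 180576 = -180580)
√(249548 + Z) = √(249548 - 180580) = √68968 = 2*√17242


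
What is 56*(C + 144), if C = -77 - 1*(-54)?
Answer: 6776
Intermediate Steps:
C = -23 (C = -77 + 54 = -23)
56*(C + 144) = 56*(-23 + 144) = 56*121 = 6776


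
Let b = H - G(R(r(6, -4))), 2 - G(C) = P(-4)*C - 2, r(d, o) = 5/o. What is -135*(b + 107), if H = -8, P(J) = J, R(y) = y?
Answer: -13500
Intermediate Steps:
G(C) = 4 + 4*C (G(C) = 2 - (-4*C - 2) = 2 - (-2 - 4*C) = 2 + (2 + 4*C) = 4 + 4*C)
b = -7 (b = -8 - (4 + 4*(5/(-4))) = -8 - (4 + 4*(5*(-1/4))) = -8 - (4 + 4*(-5/4)) = -8 - (4 - 5) = -8 - 1*(-1) = -8 + 1 = -7)
-135*(b + 107) = -135*(-7 + 107) = -135*100 = -13500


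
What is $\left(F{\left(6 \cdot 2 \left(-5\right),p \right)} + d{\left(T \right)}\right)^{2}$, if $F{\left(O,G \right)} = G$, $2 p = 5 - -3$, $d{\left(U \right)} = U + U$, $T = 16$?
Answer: $1296$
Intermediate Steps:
$d{\left(U \right)} = 2 U$
$p = 4$ ($p = \frac{5 - -3}{2} = \frac{5 + 3}{2} = \frac{1}{2} \cdot 8 = 4$)
$\left(F{\left(6 \cdot 2 \left(-5\right),p \right)} + d{\left(T \right)}\right)^{2} = \left(4 + 2 \cdot 16\right)^{2} = \left(4 + 32\right)^{2} = 36^{2} = 1296$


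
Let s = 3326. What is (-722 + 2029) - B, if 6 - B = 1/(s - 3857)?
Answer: 690830/531 ≈ 1301.0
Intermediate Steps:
B = 3187/531 (B = 6 - 1/(3326 - 3857) = 6 - 1/(-531) = 6 - 1*(-1/531) = 6 + 1/531 = 3187/531 ≈ 6.0019)
(-722 + 2029) - B = (-722 + 2029) - 1*3187/531 = 1307 - 3187/531 = 690830/531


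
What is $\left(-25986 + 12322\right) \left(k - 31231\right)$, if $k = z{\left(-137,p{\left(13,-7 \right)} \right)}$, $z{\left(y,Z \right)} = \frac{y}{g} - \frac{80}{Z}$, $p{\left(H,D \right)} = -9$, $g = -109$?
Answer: $\frac{418496318912}{981} \approx 4.266 \cdot 10^{8}$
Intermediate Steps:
$z{\left(y,Z \right)} = - \frac{80}{Z} - \frac{y}{109}$ ($z{\left(y,Z \right)} = \frac{y}{-109} - \frac{80}{Z} = y \left(- \frac{1}{109}\right) - \frac{80}{Z} = - \frac{y}{109} - \frac{80}{Z} = - \frac{80}{Z} - \frac{y}{109}$)
$k = \frac{9953}{981}$ ($k = - \frac{80}{-9} - - \frac{137}{109} = \left(-80\right) \left(- \frac{1}{9}\right) + \frac{137}{109} = \frac{80}{9} + \frac{137}{109} = \frac{9953}{981} \approx 10.146$)
$\left(-25986 + 12322\right) \left(k - 31231\right) = \left(-25986 + 12322\right) \left(\frac{9953}{981} - 31231\right) = \left(-13664\right) \left(- \frac{30627658}{981}\right) = \frac{418496318912}{981}$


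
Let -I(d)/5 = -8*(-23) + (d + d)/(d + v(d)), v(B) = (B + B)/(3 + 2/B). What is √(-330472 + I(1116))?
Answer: I*√2581484715202/2791 ≈ 575.67*I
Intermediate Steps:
v(B) = 2*B/(3 + 2/B) (v(B) = (2*B)/(3 + 2/B) = 2*B/(3 + 2/B))
I(d) = -920 - 10*d/(d + 2*d²/(2 + 3*d)) (I(d) = -5*(-8*(-23) + (d + d)/(d + 2*d²/(2 + 3*d))) = -5*(184 + (2*d)/(d + 2*d²/(2 + 3*d))) = -5*(184 + 2*d/(d + 2*d²/(2 + 3*d))) = -920 - 10*d/(d + 2*d²/(2 + 3*d)))
√(-330472 + I(1116)) = √(-330472 + 10*(-186 - 463*1116)/(2 + 5*1116)) = √(-330472 + 10*(-186 - 516708)/(2 + 5580)) = √(-330472 + 10*(-516894)/5582) = √(-330472 + 10*(1/5582)*(-516894)) = √(-330472 - 2584470/2791) = √(-924931822/2791) = I*√2581484715202/2791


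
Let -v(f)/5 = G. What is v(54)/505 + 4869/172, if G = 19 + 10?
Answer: 486781/17372 ≈ 28.021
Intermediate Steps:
G = 29
v(f) = -145 (v(f) = -5*29 = -145)
v(54)/505 + 4869/172 = -145/505 + 4869/172 = -145*1/505 + 4869*(1/172) = -29/101 + 4869/172 = 486781/17372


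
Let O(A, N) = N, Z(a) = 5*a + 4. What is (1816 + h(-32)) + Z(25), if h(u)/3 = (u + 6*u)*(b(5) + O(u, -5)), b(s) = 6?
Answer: 1273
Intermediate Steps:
Z(a) = 4 + 5*a
h(u) = 21*u (h(u) = 3*((u + 6*u)*(6 - 5)) = 3*((7*u)*1) = 3*(7*u) = 21*u)
(1816 + h(-32)) + Z(25) = (1816 + 21*(-32)) + (4 + 5*25) = (1816 - 672) + (4 + 125) = 1144 + 129 = 1273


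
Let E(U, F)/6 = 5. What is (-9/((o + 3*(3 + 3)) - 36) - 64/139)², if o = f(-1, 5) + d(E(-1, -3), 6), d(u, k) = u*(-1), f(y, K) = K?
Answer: 2253001/35724529 ≈ 0.063066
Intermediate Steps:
E(U, F) = 30 (E(U, F) = 6*5 = 30)
d(u, k) = -u
o = -25 (o = 5 - 1*30 = 5 - 30 = -25)
(-9/((o + 3*(3 + 3)) - 36) - 64/139)² = (-9/((-25 + 3*(3 + 3)) - 36) - 64/139)² = (-9/((-25 + 3*6) - 36) - 64*1/139)² = (-9/((-25 + 18) - 36) - 64/139)² = (-9/(-7 - 36) - 64/139)² = (-9/(-43) - 64/139)² = (-9*(-1/43) - 64/139)² = (9/43 - 64/139)² = (-1501/5977)² = 2253001/35724529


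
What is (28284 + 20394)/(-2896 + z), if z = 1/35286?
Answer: -1717651908/102188255 ≈ -16.809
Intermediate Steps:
z = 1/35286 ≈ 2.8340e-5
(28284 + 20394)/(-2896 + z) = (28284 + 20394)/(-2896 + 1/35286) = 48678/(-102188255/35286) = 48678*(-35286/102188255) = -1717651908/102188255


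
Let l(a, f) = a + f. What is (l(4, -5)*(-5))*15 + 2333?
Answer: 2408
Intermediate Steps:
(l(4, -5)*(-5))*15 + 2333 = ((4 - 5)*(-5))*15 + 2333 = -1*(-5)*15 + 2333 = 5*15 + 2333 = 75 + 2333 = 2408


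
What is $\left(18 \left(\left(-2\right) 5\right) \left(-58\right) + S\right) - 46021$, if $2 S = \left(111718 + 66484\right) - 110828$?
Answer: $-1894$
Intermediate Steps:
$S = 33687$ ($S = \frac{\left(111718 + 66484\right) - 110828}{2} = \frac{178202 - 110828}{2} = \frac{1}{2} \cdot 67374 = 33687$)
$\left(18 \left(\left(-2\right) 5\right) \left(-58\right) + S\right) - 46021 = \left(18 \left(\left(-2\right) 5\right) \left(-58\right) + 33687\right) - 46021 = \left(18 \left(-10\right) \left(-58\right) + 33687\right) - 46021 = \left(\left(-180\right) \left(-58\right) + 33687\right) - 46021 = \left(10440 + 33687\right) - 46021 = 44127 - 46021 = -1894$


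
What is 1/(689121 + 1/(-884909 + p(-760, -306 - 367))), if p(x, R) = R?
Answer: 885582/610273153421 ≈ 1.4511e-6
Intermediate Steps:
1/(689121 + 1/(-884909 + p(-760, -306 - 367))) = 1/(689121 + 1/(-884909 + (-306 - 367))) = 1/(689121 + 1/(-884909 - 673)) = 1/(689121 + 1/(-885582)) = 1/(689121 - 1/885582) = 1/(610273153421/885582) = 885582/610273153421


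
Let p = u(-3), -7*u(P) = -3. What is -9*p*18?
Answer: -486/7 ≈ -69.429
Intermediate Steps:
u(P) = 3/7 (u(P) = -⅐*(-3) = 3/7)
p = 3/7 ≈ 0.42857
-9*p*18 = -9*3/7*18 = -27/7*18 = -486/7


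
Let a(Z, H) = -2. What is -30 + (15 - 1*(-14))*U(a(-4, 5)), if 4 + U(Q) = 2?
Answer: -88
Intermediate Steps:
U(Q) = -2 (U(Q) = -4 + 2 = -2)
-30 + (15 - 1*(-14))*U(a(-4, 5)) = -30 + (15 - 1*(-14))*(-2) = -30 + (15 + 14)*(-2) = -30 + 29*(-2) = -30 - 58 = -88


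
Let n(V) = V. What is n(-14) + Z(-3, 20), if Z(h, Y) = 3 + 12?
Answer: 1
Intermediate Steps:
Z(h, Y) = 15
n(-14) + Z(-3, 20) = -14 + 15 = 1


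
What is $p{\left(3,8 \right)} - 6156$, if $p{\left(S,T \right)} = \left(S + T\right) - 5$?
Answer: $-6150$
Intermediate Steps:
$p{\left(S,T \right)} = -5 + S + T$
$p{\left(3,8 \right)} - 6156 = \left(-5 + 3 + 8\right) - 6156 = 6 - 6156 = -6150$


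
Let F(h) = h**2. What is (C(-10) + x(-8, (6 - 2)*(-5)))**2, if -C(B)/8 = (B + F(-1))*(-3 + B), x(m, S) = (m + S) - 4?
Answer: 937024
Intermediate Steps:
x(m, S) = -4 + S + m (x(m, S) = (S + m) - 4 = -4 + S + m)
C(B) = -8*(1 + B)*(-3 + B) (C(B) = -8*(B + (-1)**2)*(-3 + B) = -8*(B + 1)*(-3 + B) = -8*(1 + B)*(-3 + B))
(C(-10) + x(-8, (6 - 2)*(-5)))**2 = ((24 - 8*(-10)**2 + 16*(-10)) + (-4 + (6 - 2)*(-5) - 8))**2 = ((24 - 8*100 - 160) + (-4 + 4*(-5) - 8))**2 = ((24 - 800 - 160) + (-4 - 20 - 8))**2 = (-936 - 32)**2 = (-968)**2 = 937024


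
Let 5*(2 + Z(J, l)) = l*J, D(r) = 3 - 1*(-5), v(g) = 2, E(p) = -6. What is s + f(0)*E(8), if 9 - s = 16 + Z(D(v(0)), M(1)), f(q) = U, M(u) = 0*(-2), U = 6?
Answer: -41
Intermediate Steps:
D(r) = 8 (D(r) = 3 + 5 = 8)
M(u) = 0
f(q) = 6
Z(J, l) = -2 + J*l/5 (Z(J, l) = -2 + (l*J)/5 = -2 + (J*l)/5 = -2 + J*l/5)
s = -5 (s = 9 - (16 + (-2 + (⅕)*8*0)) = 9 - (16 + (-2 + 0)) = 9 - (16 - 2) = 9 - 1*14 = 9 - 14 = -5)
s + f(0)*E(8) = -5 + 6*(-6) = -5 - 36 = -41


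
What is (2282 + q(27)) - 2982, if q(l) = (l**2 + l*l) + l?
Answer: 785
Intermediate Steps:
q(l) = l + 2*l**2 (q(l) = (l**2 + l**2) + l = 2*l**2 + l = l + 2*l**2)
(2282 + q(27)) - 2982 = (2282 + 27*(1 + 2*27)) - 2982 = (2282 + 27*(1 + 54)) - 2982 = (2282 + 27*55) - 2982 = (2282 + 1485) - 2982 = 3767 - 2982 = 785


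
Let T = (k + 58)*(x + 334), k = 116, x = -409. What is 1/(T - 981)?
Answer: -1/14031 ≈ -7.1271e-5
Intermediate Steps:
T = -13050 (T = (116 + 58)*(-409 + 334) = 174*(-75) = -13050)
1/(T - 981) = 1/(-13050 - 981) = 1/(-14031) = -1/14031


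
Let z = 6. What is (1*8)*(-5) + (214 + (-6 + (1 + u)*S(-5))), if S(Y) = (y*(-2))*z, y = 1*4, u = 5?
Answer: -120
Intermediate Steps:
y = 4
S(Y) = -48 (S(Y) = (4*(-2))*6 = -8*6 = -48)
(1*8)*(-5) + (214 + (-6 + (1 + u)*S(-5))) = (1*8)*(-5) + (214 + (-6 + (1 + 5)*(-48))) = 8*(-5) + (214 + (-6 + 6*(-48))) = -40 + (214 + (-6 - 288)) = -40 + (214 - 294) = -40 - 80 = -120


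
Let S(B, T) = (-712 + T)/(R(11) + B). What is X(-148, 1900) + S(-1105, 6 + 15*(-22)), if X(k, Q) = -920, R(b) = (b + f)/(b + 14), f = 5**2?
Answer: -25355980/27589 ≈ -919.06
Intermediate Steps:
f = 25
R(b) = (25 + b)/(14 + b) (R(b) = (b + 25)/(b + 14) = (25 + b)/(14 + b))
S(B, T) = (-712 + T)/(36/25 + B) (S(B, T) = (-712 + T)/((25 + 11)/(14 + 11) + B) = (-712 + T)/(36/25 + B))
X(-148, 1900) + S(-1105, 6 + 15*(-22)) = -920 + 25*(-712 + (6 + 15*(-22)))/(36 + 25*(-1105)) = -920 + 25*(-712 + (6 - 330))/(36 - 27625) = -920 + 25*(-712 - 324)/(-27589) = -920 + 25*(-1/27589)*(-1036) = -920 + 25900/27589 = -25355980/27589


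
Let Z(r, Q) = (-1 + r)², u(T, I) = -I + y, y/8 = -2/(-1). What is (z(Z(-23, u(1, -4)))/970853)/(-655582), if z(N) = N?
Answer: -288/318236875723 ≈ -9.0499e-10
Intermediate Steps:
y = 16 (y = 8*(-2/(-1)) = 8*(-2*(-1)) = 8*2 = 16)
u(T, I) = 16 - I (u(T, I) = -I + 16 = 16 - I)
(z(Z(-23, u(1, -4)))/970853)/(-655582) = ((-1 - 23)²/970853)/(-655582) = ((-24)²*(1/970853))*(-1/655582) = (576*(1/970853))*(-1/655582) = (576/970853)*(-1/655582) = -288/318236875723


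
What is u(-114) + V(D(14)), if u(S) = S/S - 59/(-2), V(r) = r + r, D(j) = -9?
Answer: 25/2 ≈ 12.500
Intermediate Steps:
V(r) = 2*r
u(S) = 61/2 (u(S) = 1 - 59*(-½) = 1 + 59/2 = 61/2)
u(-114) + V(D(14)) = 61/2 + 2*(-9) = 61/2 - 18 = 25/2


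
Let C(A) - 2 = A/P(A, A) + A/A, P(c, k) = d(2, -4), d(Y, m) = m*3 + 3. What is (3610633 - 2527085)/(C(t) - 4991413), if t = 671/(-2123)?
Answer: -1882122876/8670079109 ≈ -0.21708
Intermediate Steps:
t = -61/193 (t = 671*(-1/2123) = -61/193 ≈ -0.31606)
d(Y, m) = 3 + 3*m (d(Y, m) = 3*m + 3 = 3 + 3*m)
P(c, k) = -9 (P(c, k) = 3 + 3*(-4) = 3 - 12 = -9)
C(A) = 3 - A/9 (C(A) = 2 + (A/(-9) + A/A) = 2 + (A*(-⅑) + 1) = 2 + (-A/9 + 1) = 2 + (1 - A/9) = 3 - A/9)
(3610633 - 2527085)/(C(t) - 4991413) = (3610633 - 2527085)/((3 - ⅑*(-61/193)) - 4991413) = 1083548/((3 + 61/1737) - 4991413) = 1083548/(5272/1737 - 4991413) = 1083548/(-8670079109/1737) = 1083548*(-1737/8670079109) = -1882122876/8670079109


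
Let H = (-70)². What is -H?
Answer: -4900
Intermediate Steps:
H = 4900
-H = -1*4900 = -4900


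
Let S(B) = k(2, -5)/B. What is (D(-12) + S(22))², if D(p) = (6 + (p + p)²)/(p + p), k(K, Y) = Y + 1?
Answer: 1155625/1936 ≈ 596.91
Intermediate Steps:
k(K, Y) = 1 + Y
D(p) = (6 + 4*p²)/(2*p) (D(p) = (6 + (2*p)²)/((2*p)) = (6 + 4*p²)*(1/(2*p)) = (6 + 4*p²)/(2*p))
S(B) = -4/B (S(B) = (1 - 5)/B = -4/B)
(D(-12) + S(22))² = ((2*(-12) + 3/(-12)) - 4/22)² = ((-24 + 3*(-1/12)) - 4*1/22)² = ((-24 - ¼) - 2/11)² = (-97/4 - 2/11)² = (-1075/44)² = 1155625/1936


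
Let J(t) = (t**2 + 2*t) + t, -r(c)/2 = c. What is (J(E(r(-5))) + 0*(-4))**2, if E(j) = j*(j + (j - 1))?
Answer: 1344688900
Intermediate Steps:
r(c) = -2*c
E(j) = j*(-1 + 2*j) (E(j) = j*(j + (-1 + j)) = j*(-1 + 2*j))
J(t) = t**2 + 3*t
(J(E(r(-5))) + 0*(-4))**2 = (((-2*(-5))*(-1 + 2*(-2*(-5))))*(3 + (-2*(-5))*(-1 + 2*(-2*(-5)))) + 0*(-4))**2 = ((10*(-1 + 2*10))*(3 + 10*(-1 + 2*10)) + 0)**2 = ((10*(-1 + 20))*(3 + 10*(-1 + 20)) + 0)**2 = ((10*19)*(3 + 10*19) + 0)**2 = (190*(3 + 190) + 0)**2 = (190*193 + 0)**2 = (36670 + 0)**2 = 36670**2 = 1344688900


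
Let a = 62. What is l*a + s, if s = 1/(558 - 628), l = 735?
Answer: 3189899/70 ≈ 45570.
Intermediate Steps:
s = -1/70 (s = 1/(-70) = -1/70 ≈ -0.014286)
l*a + s = 735*62 - 1/70 = 45570 - 1/70 = 3189899/70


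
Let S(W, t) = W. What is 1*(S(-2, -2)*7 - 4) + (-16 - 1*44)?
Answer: -78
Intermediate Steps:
1*(S(-2, -2)*7 - 4) + (-16 - 1*44) = 1*(-2*7 - 4) + (-16 - 1*44) = 1*(-14 - 4) + (-16 - 44) = 1*(-18) - 60 = -18 - 60 = -78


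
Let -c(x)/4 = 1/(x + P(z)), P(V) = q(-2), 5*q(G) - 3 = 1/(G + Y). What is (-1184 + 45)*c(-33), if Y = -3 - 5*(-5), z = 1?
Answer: -455600/3239 ≈ -140.66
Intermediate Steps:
Y = 22 (Y = -3 + 25 = 22)
q(G) = 3/5 + 1/(5*(22 + G)) (q(G) = 3/5 + 1/(5*(G + 22)) = 3/5 + 1/(5*(22 + G)))
P(V) = 61/100 (P(V) = (67 + 3*(-2))/(5*(22 - 2)) = (1/5)*(67 - 6)/20 = (1/5)*(1/20)*61 = 61/100)
c(x) = -4/(61/100 + x) (c(x) = -4/(x + 61/100) = -4/(61/100 + x))
(-1184 + 45)*c(-33) = (-1184 + 45)*(-400/(61 + 100*(-33))) = -(-455600)/(61 - 3300) = -(-455600)/(-3239) = -(-455600)*(-1)/3239 = -1139*400/3239 = -455600/3239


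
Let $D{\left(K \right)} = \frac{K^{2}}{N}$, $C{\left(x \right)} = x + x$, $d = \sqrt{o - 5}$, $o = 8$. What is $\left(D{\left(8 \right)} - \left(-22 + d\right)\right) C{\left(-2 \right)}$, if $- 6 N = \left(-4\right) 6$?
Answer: $-152 + 4 \sqrt{3} \approx -145.07$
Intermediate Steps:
$d = \sqrt{3}$ ($d = \sqrt{8 - 5} = \sqrt{3} \approx 1.732$)
$C{\left(x \right)} = 2 x$
$N = 4$ ($N = - \frac{\left(-4\right) 6}{6} = \left(- \frac{1}{6}\right) \left(-24\right) = 4$)
$D{\left(K \right)} = \frac{K^{2}}{4}$
$\left(D{\left(8 \right)} - \left(-22 + d\right)\right) C{\left(-2 \right)} = \left(\frac{8^{2}}{4} + \left(22 - \sqrt{3}\right)\right) 2 \left(-2\right) = \left(\frac{1}{4} \cdot 64 + \left(22 - \sqrt{3}\right)\right) \left(-4\right) = \left(16 + \left(22 - \sqrt{3}\right)\right) \left(-4\right) = \left(38 - \sqrt{3}\right) \left(-4\right) = -152 + 4 \sqrt{3}$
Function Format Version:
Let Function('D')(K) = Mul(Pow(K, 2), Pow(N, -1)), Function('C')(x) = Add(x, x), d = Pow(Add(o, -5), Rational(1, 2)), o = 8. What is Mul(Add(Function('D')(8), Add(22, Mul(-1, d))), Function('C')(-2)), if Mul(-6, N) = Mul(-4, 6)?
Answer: Add(-152, Mul(4, Pow(3, Rational(1, 2)))) ≈ -145.07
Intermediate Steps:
d = Pow(3, Rational(1, 2)) (d = Pow(Add(8, -5), Rational(1, 2)) = Pow(3, Rational(1, 2)) ≈ 1.7320)
Function('C')(x) = Mul(2, x)
N = 4 (N = Mul(Rational(-1, 6), Mul(-4, 6)) = Mul(Rational(-1, 6), -24) = 4)
Function('D')(K) = Mul(Rational(1, 4), Pow(K, 2)) (Function('D')(K) = Mul(Pow(K, 2), Pow(4, -1)) = Mul(Pow(K, 2), Rational(1, 4)) = Mul(Rational(1, 4), Pow(K, 2)))
Mul(Add(Function('D')(8), Add(22, Mul(-1, d))), Function('C')(-2)) = Mul(Add(Mul(Rational(1, 4), Pow(8, 2)), Add(22, Mul(-1, Pow(3, Rational(1, 2))))), Mul(2, -2)) = Mul(Add(Mul(Rational(1, 4), 64), Add(22, Mul(-1, Pow(3, Rational(1, 2))))), -4) = Mul(Add(16, Add(22, Mul(-1, Pow(3, Rational(1, 2))))), -4) = Mul(Add(38, Mul(-1, Pow(3, Rational(1, 2)))), -4) = Add(-152, Mul(4, Pow(3, Rational(1, 2))))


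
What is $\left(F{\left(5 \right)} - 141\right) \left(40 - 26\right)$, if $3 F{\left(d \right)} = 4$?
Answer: $- \frac{5866}{3} \approx -1955.3$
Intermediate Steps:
$F{\left(d \right)} = \frac{4}{3}$ ($F{\left(d \right)} = \frac{1}{3} \cdot 4 = \frac{4}{3}$)
$\left(F{\left(5 \right)} - 141\right) \left(40 - 26\right) = \left(\frac{4}{3} - 141\right) \left(40 - 26\right) = \left(- \frac{419}{3}\right) 14 = - \frac{5866}{3}$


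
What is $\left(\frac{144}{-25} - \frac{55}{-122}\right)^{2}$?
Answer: $\frac{262213249}{9302500} \approx 28.187$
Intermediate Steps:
$\left(\frac{144}{-25} - \frac{55}{-122}\right)^{2} = \left(144 \left(- \frac{1}{25}\right) - - \frac{55}{122}\right)^{2} = \left(- \frac{144}{25} + \frac{55}{122}\right)^{2} = \left(- \frac{16193}{3050}\right)^{2} = \frac{262213249}{9302500}$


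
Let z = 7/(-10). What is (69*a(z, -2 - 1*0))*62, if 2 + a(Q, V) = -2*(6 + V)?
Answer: -42780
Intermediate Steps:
z = -7/10 (z = 7*(-⅒) = -7/10 ≈ -0.70000)
a(Q, V) = -14 - 2*V (a(Q, V) = -2 - 2*(6 + V) = -2 + (-12 - 2*V) = -14 - 2*V)
(69*a(z, -2 - 1*0))*62 = (69*(-14 - 2*(-2 - 1*0)))*62 = (69*(-14 - 2*(-2 + 0)))*62 = (69*(-14 - 2*(-2)))*62 = (69*(-14 + 4))*62 = (69*(-10))*62 = -690*62 = -42780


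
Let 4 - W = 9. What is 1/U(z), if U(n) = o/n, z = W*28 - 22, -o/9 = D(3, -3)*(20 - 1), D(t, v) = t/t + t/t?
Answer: 9/19 ≈ 0.47368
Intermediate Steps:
W = -5 (W = 4 - 1*9 = 4 - 9 = -5)
D(t, v) = 2 (D(t, v) = 1 + 1 = 2)
o = -342 (o = -18*(20 - 1) = -18*19 = -9*38 = -342)
z = -162 (z = -5*28 - 22 = -140 - 22 = -162)
U(n) = -342/n
1/U(z) = 1/(-342/(-162)) = 1/(-342*(-1/162)) = 1/(19/9) = 9/19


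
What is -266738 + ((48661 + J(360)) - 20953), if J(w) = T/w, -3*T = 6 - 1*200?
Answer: -129076103/540 ≈ -2.3903e+5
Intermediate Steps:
T = 194/3 (T = -(6 - 1*200)/3 = -(6 - 200)/3 = -⅓*(-194) = 194/3 ≈ 64.667)
J(w) = 194/(3*w)
-266738 + ((48661 + J(360)) - 20953) = -266738 + ((48661 + (194/3)/360) - 20953) = -266738 + ((48661 + (194/3)*(1/360)) - 20953) = -266738 + ((48661 + 97/540) - 20953) = -266738 + (26277037/540 - 20953) = -266738 + 14962417/540 = -129076103/540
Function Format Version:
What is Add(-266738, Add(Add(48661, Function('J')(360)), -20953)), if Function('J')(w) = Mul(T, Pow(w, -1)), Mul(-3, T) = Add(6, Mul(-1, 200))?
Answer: Rational(-129076103, 540) ≈ -2.3903e+5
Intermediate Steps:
T = Rational(194, 3) (T = Mul(Rational(-1, 3), Add(6, Mul(-1, 200))) = Mul(Rational(-1, 3), Add(6, -200)) = Mul(Rational(-1, 3), -194) = Rational(194, 3) ≈ 64.667)
Function('J')(w) = Mul(Rational(194, 3), Pow(w, -1))
Add(-266738, Add(Add(48661, Function('J')(360)), -20953)) = Add(-266738, Add(Add(48661, Mul(Rational(194, 3), Pow(360, -1))), -20953)) = Add(-266738, Add(Add(48661, Mul(Rational(194, 3), Rational(1, 360))), -20953)) = Add(-266738, Add(Add(48661, Rational(97, 540)), -20953)) = Add(-266738, Add(Rational(26277037, 540), -20953)) = Add(-266738, Rational(14962417, 540)) = Rational(-129076103, 540)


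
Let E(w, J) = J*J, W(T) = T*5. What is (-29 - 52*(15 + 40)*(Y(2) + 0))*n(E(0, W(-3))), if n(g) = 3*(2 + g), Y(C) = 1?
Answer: -1967409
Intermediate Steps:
W(T) = 5*T
E(w, J) = J**2
n(g) = 6 + 3*g
(-29 - 52*(15 + 40)*(Y(2) + 0))*n(E(0, W(-3))) = (-29 - 52*(15 + 40)*(1 + 0))*(6 + 3*(5*(-3))**2) = (-29 - 2860)*(6 + 3*(-15)**2) = (-29 - 52*55)*(6 + 3*225) = (-29 - 2860)*(6 + 675) = -2889*681 = -1967409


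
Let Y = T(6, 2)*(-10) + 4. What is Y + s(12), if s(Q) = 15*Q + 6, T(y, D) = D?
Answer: 170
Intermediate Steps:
s(Q) = 6 + 15*Q
Y = -16 (Y = 2*(-10) + 4 = -20 + 4 = -16)
Y + s(12) = -16 + (6 + 15*12) = -16 + (6 + 180) = -16 + 186 = 170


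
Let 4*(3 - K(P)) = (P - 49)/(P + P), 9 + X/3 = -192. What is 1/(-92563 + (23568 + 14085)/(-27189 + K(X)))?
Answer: -2980589/275896387745 ≈ -1.0803e-5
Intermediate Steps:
X = -603 (X = -27 + 3*(-192) = -27 - 576 = -603)
K(P) = 3 - (-49 + P)/(8*P) (K(P) = 3 - (P - 49)/(4*(P + P)) = 3 - (-49 + P)/(4*(2*P)) = 3 - (-49 + P)*1/(2*P)/4 = 3 - (-49 + P)/(8*P))
1/(-92563 + (23568 + 14085)/(-27189 + K(X))) = 1/(-92563 + (23568 + 14085)/(-27189 + (⅛)*(49 + 23*(-603))/(-603))) = 1/(-92563 + 37653/(-27189 + (⅛)*(-1/603)*(49 - 13869))) = 1/(-92563 + 37653/(-27189 + (⅛)*(-1/603)*(-13820))) = 1/(-92563 + 37653/(-27189 + 3455/1206)) = 1/(-92563 + 37653/(-32786479/1206)) = 1/(-92563 + 37653*(-1206/32786479)) = 1/(-92563 - 4128138/2980589) = 1/(-275896387745/2980589) = -2980589/275896387745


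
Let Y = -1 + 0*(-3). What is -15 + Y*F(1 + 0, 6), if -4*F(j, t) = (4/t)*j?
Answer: -89/6 ≈ -14.833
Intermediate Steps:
F(j, t) = -j/t (F(j, t) = -4/t*j/4 = -j/t)
Y = -1 (Y = -1 + 0 = -1)
-15 + Y*F(1 + 0, 6) = -15 - (-1)*(1 + 0)/6 = -15 - (-1)/6 = -15 - 1*(-⅙) = -15 + ⅙ = -89/6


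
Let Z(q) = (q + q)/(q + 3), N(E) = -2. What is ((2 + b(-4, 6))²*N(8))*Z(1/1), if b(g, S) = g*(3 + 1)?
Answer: -196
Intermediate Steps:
b(g, S) = 4*g (b(g, S) = g*4 = 4*g)
Z(q) = 2*q/(3 + q) (Z(q) = (2*q)/(3 + q) = 2*q/(3 + q))
((2 + b(-4, 6))²*N(8))*Z(1/1) = ((2 + 4*(-4))²*(-2))*(2/(1*(3 + 1/1))) = ((2 - 16)²*(-2))*(2*1/(3 + 1)) = ((-14)²*(-2))*(2*1/4) = (196*(-2))*(2*1*(¼)) = -392*½ = -196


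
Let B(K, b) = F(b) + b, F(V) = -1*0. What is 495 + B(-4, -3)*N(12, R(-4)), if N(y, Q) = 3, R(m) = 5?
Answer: 486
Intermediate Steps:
F(V) = 0
B(K, b) = b (B(K, b) = 0 + b = b)
495 + B(-4, -3)*N(12, R(-4)) = 495 - 3*3 = 495 - 9 = 486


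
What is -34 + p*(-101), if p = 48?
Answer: -4882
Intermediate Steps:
-34 + p*(-101) = -34 + 48*(-101) = -34 - 4848 = -4882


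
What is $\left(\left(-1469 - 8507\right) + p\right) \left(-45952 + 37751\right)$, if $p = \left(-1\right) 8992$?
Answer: $155556568$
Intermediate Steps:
$p = -8992$
$\left(\left(-1469 - 8507\right) + p\right) \left(-45952 + 37751\right) = \left(\left(-1469 - 8507\right) - 8992\right) \left(-45952 + 37751\right) = \left(-9976 - 8992\right) \left(-8201\right) = \left(-18968\right) \left(-8201\right) = 155556568$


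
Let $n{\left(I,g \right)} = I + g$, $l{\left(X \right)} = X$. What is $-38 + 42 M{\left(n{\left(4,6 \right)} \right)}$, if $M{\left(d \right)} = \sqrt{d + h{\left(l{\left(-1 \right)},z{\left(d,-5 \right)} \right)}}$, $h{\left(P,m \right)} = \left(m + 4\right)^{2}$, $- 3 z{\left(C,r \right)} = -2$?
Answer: $-38 + 14 \sqrt{286} \approx 198.76$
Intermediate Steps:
$z{\left(C,r \right)} = \frac{2}{3}$ ($z{\left(C,r \right)} = \left(- \frac{1}{3}\right) \left(-2\right) = \frac{2}{3}$)
$h{\left(P,m \right)} = \left(4 + m\right)^{2}$
$M{\left(d \right)} = \sqrt{\frac{196}{9} + d}$ ($M{\left(d \right)} = \sqrt{d + \left(4 + \frac{2}{3}\right)^{2}} = \sqrt{d + \left(\frac{14}{3}\right)^{2}} = \sqrt{d + \frac{196}{9}} = \sqrt{\frac{196}{9} + d}$)
$-38 + 42 M{\left(n{\left(4,6 \right)} \right)} = -38 + 42 \frac{\sqrt{196 + 9 \left(4 + 6\right)}}{3} = -38 + 42 \frac{\sqrt{196 + 9 \cdot 10}}{3} = -38 + 42 \frac{\sqrt{196 + 90}}{3} = -38 + 42 \frac{\sqrt{286}}{3} = -38 + 14 \sqrt{286}$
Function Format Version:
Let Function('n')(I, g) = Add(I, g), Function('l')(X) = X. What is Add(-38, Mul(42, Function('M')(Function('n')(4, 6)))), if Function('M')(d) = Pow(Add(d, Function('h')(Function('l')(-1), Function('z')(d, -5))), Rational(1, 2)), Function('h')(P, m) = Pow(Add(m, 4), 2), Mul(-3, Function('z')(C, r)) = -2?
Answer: Add(-38, Mul(14, Pow(286, Rational(1, 2)))) ≈ 198.76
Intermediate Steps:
Function('z')(C, r) = Rational(2, 3) (Function('z')(C, r) = Mul(Rational(-1, 3), -2) = Rational(2, 3))
Function('h')(P, m) = Pow(Add(4, m), 2)
Function('M')(d) = Pow(Add(Rational(196, 9), d), Rational(1, 2)) (Function('M')(d) = Pow(Add(d, Pow(Add(4, Rational(2, 3)), 2)), Rational(1, 2)) = Pow(Add(d, Pow(Rational(14, 3), 2)), Rational(1, 2)) = Pow(Add(d, Rational(196, 9)), Rational(1, 2)) = Pow(Add(Rational(196, 9), d), Rational(1, 2)))
Add(-38, Mul(42, Function('M')(Function('n')(4, 6)))) = Add(-38, Mul(42, Mul(Rational(1, 3), Pow(Add(196, Mul(9, Add(4, 6))), Rational(1, 2))))) = Add(-38, Mul(42, Mul(Rational(1, 3), Pow(Add(196, Mul(9, 10)), Rational(1, 2))))) = Add(-38, Mul(42, Mul(Rational(1, 3), Pow(Add(196, 90), Rational(1, 2))))) = Add(-38, Mul(42, Mul(Rational(1, 3), Pow(286, Rational(1, 2))))) = Add(-38, Mul(14, Pow(286, Rational(1, 2))))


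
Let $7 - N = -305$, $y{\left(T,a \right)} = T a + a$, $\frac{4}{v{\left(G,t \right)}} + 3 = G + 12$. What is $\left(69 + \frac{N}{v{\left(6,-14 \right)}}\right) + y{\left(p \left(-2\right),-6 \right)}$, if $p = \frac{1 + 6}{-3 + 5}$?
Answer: $1275$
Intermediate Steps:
$p = \frac{7}{2} \approx 3.5$
$v{\left(G,t \right)} = \frac{4}{9 + G}$ ($v{\left(G,t \right)} = \frac{4}{-3 + \left(G + 12\right)} = \frac{4}{-3 + \left(12 + G\right)} = \frac{4}{9 + G}$)
$y{\left(T,a \right)} = a + T a$
$N = 312$ ($N = 7 - -305 = 7 + 305 = 312$)
$\left(69 + \frac{N}{v{\left(6,-14 \right)}}\right) + y{\left(p \left(-2\right),-6 \right)} = \left(69 + \frac{312}{4 \frac{1}{9 + 6}}\right) - 6 \left(1 + \frac{7}{2} \left(-2\right)\right) = \left(69 + \frac{312}{4 \cdot \frac{1}{15}}\right) - 6 \left(1 - 7\right) = \left(69 + \frac{312}{4 \cdot \frac{1}{15}}\right) - -36 = \left(69 + \frac{312}{\frac{4}{15}}\right) + 36 = \left(69 + 312 \cdot \frac{15}{4}\right) + 36 = \left(69 + 1170\right) + 36 = 1239 + 36 = 1275$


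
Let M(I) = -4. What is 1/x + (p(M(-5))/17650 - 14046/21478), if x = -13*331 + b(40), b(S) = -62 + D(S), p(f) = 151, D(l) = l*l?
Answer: -67688810303/104817472550 ≈ -0.64578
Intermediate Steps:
D(l) = l²
b(S) = -62 + S²
x = -2765 (x = -13*331 + (-62 + 40²) = -4303 + (-62 + 1600) = -4303 + 1538 = -2765)
1/x + (p(M(-5))/17650 - 14046/21478) = 1/(-2765) + (151/17650 - 14046/21478) = -1/2765 + (151*(1/17650) - 14046*1/21478) = -1/2765 + (151/17650 - 7023/10739) = -1/2765 - 122334361/189543350 = -67688810303/104817472550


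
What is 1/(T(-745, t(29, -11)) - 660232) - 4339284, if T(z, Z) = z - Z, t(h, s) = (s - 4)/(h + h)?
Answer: -166353616297942/38336651 ≈ -4.3393e+6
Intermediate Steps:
t(h, s) = (-4 + s)/(2*h) (t(h, s) = (-4 + s)/((2*h)) = (-4 + s)*(1/(2*h)) = (-4 + s)/(2*h))
1/(T(-745, t(29, -11)) - 660232) - 4339284 = 1/((-745 - (-4 - 11)/(2*29)) - 660232) - 4339284 = 1/((-745 - (-15)/(2*29)) - 660232) - 4339284 = 1/((-745 - 1*(-15/58)) - 660232) - 4339284 = 1/((-745 + 15/58) - 660232) - 4339284 = 1/(-43195/58 - 660232) - 4339284 = 1/(-38336651/58) - 4339284 = -58/38336651 - 4339284 = -166353616297942/38336651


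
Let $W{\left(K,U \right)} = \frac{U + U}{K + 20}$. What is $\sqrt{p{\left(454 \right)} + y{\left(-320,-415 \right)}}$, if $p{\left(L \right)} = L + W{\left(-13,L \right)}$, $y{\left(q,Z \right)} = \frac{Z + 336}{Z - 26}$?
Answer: $\frac{\sqrt{257497}}{21} \approx 24.164$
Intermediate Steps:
$y{\left(q,Z \right)} = \frac{336 + Z}{-26 + Z}$
$W{\left(K,U \right)} = \frac{2 U}{20 + K}$
$p{\left(L \right)} = \frac{9 L}{7}$ ($p{\left(L \right)} = L + \frac{2 L}{20 - 13} = L + \frac{2 L}{7} = \frac{9 L}{7}$)
$\sqrt{p{\left(454 \right)} + y{\left(-320,-415 \right)}} = \sqrt{\frac{9}{7} \cdot 454 + \frac{336 - 415}{-26 - 415}} = \sqrt{\frac{4086}{7} + \frac{1}{-441} \left(-79\right)} = \sqrt{\frac{4086}{7} - - \frac{79}{441}} = \sqrt{\frac{4086}{7} + \frac{79}{441}} = \sqrt{\frac{257497}{441}} = \frac{\sqrt{257497}}{21}$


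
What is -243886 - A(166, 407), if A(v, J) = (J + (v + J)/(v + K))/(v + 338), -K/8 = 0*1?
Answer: -20404546439/83664 ≈ -2.4389e+5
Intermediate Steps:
K = 0 (K = -0 = -8*0 = 0)
A(v, J) = (J + (J + v)/v)/(338 + v) (A(v, J) = (J + (v + J)/(v + 0))/(v + 338) = (J + (J + v)/v)/(338 + v))
-243886 - A(166, 407) = -243886 - (407 + 166 + 407*166)/(166*(338 + 166)) = -243886 - (407 + 166 + 67562)/(166*504) = -243886 - 68135/(166*504) = -243886 - 1*68135/83664 = -243886 - 68135/83664 = -20404546439/83664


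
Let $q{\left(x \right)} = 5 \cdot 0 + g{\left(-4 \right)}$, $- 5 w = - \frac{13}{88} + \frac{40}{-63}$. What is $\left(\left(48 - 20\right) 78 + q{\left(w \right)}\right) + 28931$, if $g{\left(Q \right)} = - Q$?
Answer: $31119$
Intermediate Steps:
$w = \frac{4339}{27720}$ ($w = - \frac{- \frac{13}{88} + \frac{40}{-63}}{5} = - \frac{\left(-13\right) \frac{1}{88} + 40 \left(- \frac{1}{63}\right)}{5} = - \frac{- \frac{13}{88} - \frac{40}{63}}{5} = \left(- \frac{1}{5}\right) \left(- \frac{4339}{5544}\right) = \frac{4339}{27720} \approx 0.15653$)
$q{\left(x \right)} = 4$ ($q{\left(x \right)} = 5 \cdot 0 - -4 = 0 + 4 = 4$)
$\left(\left(48 - 20\right) 78 + q{\left(w \right)}\right) + 28931 = \left(\left(48 - 20\right) 78 + 4\right) + 28931 = \left(28 \cdot 78 + 4\right) + 28931 = \left(2184 + 4\right) + 28931 = 2188 + 28931 = 31119$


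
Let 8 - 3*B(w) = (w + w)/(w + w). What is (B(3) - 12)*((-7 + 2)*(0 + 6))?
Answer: 290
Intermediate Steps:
B(w) = 7/3 (B(w) = 8/3 - (w + w)/(3*(w + w)) = 8/3 - 2*w/(3*(2*w)) = 8/3 - 2*w*1/(2*w)/3 = 8/3 - 1/3*1 = 8/3 - 1/3 = 7/3)
(B(3) - 12)*((-7 + 2)*(0 + 6)) = (7/3 - 12)*((-7 + 2)*(0 + 6)) = -(-145)*6/3 = -29/3*(-30) = 290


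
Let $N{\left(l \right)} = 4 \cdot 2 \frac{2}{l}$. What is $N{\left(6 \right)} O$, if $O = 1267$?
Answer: $\frac{10136}{3} \approx 3378.7$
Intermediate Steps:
$N{\left(l \right)} = \frac{16}{l}$ ($N{\left(l \right)} = 8 \frac{2}{l} = \frac{16}{l}$)
$N{\left(6 \right)} O = \frac{16}{6} \cdot 1267 = 16 \cdot \frac{1}{6} \cdot 1267 = \frac{8}{3} \cdot 1267 = \frac{10136}{3}$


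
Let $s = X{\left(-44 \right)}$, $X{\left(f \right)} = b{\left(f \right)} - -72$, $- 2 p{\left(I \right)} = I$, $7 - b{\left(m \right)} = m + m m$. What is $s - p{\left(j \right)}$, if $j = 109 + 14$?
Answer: $- \frac{3503}{2} \approx -1751.5$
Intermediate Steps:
$j = 123$
$b{\left(m \right)} = 7 - m - m^{2}$ ($b{\left(m \right)} = 7 - \left(m + m m\right) = 7 - \left(m + m^{2}\right) = 7 - m - m^{2}$)
$p{\left(I \right)} = - \frac{I}{2}$
$X{\left(f \right)} = 79 - f - f^{2}$ ($X{\left(f \right)} = \left(7 - f - f^{2}\right) - -72 = \left(7 - f - f^{2}\right) + 72 = 79 - f - f^{2}$)
$s = -1813$ ($s = 79 - -44 - \left(-44\right)^{2} = 79 + 44 - 1936 = -1813$)
$s - p{\left(j \right)} = -1813 - \left(- \frac{1}{2}\right) 123 = -1813 - - \frac{123}{2} = -1813 + \frac{123}{2} = - \frac{3503}{2}$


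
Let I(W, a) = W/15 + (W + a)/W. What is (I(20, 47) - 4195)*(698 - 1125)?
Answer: 107355913/60 ≈ 1.7893e+6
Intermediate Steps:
I(W, a) = W/15 + (W + a)/W (I(W, a) = W*(1/15) + (W + a)/W = W/15 + (W + a)/W)
(I(20, 47) - 4195)*(698 - 1125) = ((1 + (1/15)*20 + 47/20) - 4195)*(698 - 1125) = ((1 + 4/3 + 47*(1/20)) - 4195)*(-427) = ((1 + 4/3 + 47/20) - 4195)*(-427) = (281/60 - 4195)*(-427) = -251419/60*(-427) = 107355913/60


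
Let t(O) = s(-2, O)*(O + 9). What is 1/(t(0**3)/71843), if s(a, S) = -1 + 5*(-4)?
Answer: -71843/189 ≈ -380.12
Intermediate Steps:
s(a, S) = -21 (s(a, S) = -1 - 20 = -21)
t(O) = -189 - 21*O (t(O) = -21*(O + 9) = -21*(9 + O) = -189 - 21*O)
1/(t(0**3)/71843) = 1/((-189 - 21*0**3)/71843) = 1/((-189 - 21*0)*(1/71843)) = 1/((-189 + 0)*(1/71843)) = 1/(-189*1/71843) = 1/(-189/71843) = -71843/189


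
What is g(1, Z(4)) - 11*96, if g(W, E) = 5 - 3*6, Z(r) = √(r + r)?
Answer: -1069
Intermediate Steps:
Z(r) = √2*√r (Z(r) = √(2*r) = √2*√r)
g(W, E) = -13 (g(W, E) = 5 - 18 = -13)
g(1, Z(4)) - 11*96 = -13 - 11*96 = -13 - 1056 = -1069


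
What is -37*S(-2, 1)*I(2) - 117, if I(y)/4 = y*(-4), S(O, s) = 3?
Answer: 3435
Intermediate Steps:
I(y) = -16*y (I(y) = 4*(y*(-4)) = 4*(-4*y) = -16*y)
-37*S(-2, 1)*I(2) - 117 = -111*(-16*2) - 117 = -111*(-32) - 117 = -37*(-96) - 117 = 3552 - 117 = 3435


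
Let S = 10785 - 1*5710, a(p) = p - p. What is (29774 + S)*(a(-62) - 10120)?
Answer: -352671880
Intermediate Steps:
a(p) = 0
S = 5075 (S = 10785 - 5710 = 5075)
(29774 + S)*(a(-62) - 10120) = (29774 + 5075)*(0 - 10120) = 34849*(-10120) = -352671880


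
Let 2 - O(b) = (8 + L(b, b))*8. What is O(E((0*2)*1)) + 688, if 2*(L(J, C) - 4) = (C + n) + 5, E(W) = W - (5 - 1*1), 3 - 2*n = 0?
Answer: 584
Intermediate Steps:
n = 3/2 (n = 3/2 - ½*0 = 3/2 + 0 = 3/2 ≈ 1.5000)
E(W) = -4 + W (E(W) = W - (5 - 1) = W - 1*4 = W - 4 = -4 + W)
L(J, C) = 29/4 + C/2 (L(J, C) = 4 + ((C + 3/2) + 5)/2 = 4 + ((3/2 + C) + 5)/2 = 4 + (13/2 + C)/2 = 4 + (13/4 + C/2) = 29/4 + C/2)
O(b) = -120 - 4*b (O(b) = 2 - (8 + (29/4 + b/2))*8 = 2 - (61/4 + b/2)*8 = 2 - (122 + 4*b) = 2 + (-122 - 4*b) = -120 - 4*b)
O(E((0*2)*1)) + 688 = (-120 - 4*(-4 + (0*2)*1)) + 688 = (-120 - 4*(-4 + 0*1)) + 688 = (-120 - 4*(-4 + 0)) + 688 = (-120 - 4*(-4)) + 688 = (-120 + 16) + 688 = -104 + 688 = 584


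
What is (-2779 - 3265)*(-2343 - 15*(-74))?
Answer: 7452252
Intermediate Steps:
(-2779 - 3265)*(-2343 - 15*(-74)) = -6044*(-2343 + 1110) = -6044*(-1233) = 7452252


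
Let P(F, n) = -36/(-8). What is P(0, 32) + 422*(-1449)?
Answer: -1222947/2 ≈ -6.1147e+5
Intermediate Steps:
P(F, n) = 9/2 (P(F, n) = -36*(-1/8) = 9/2)
P(0, 32) + 422*(-1449) = 9/2 + 422*(-1449) = 9/2 - 611478 = -1222947/2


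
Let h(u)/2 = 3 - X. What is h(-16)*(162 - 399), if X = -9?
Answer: -5688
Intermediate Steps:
h(u) = 24 (h(u) = 2*(3 - 1*(-9)) = 2*(3 + 9) = 2*12 = 24)
h(-16)*(162 - 399) = 24*(162 - 399) = 24*(-237) = -5688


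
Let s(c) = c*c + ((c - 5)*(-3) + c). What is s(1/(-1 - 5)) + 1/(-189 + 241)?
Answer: 3599/234 ≈ 15.380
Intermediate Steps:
s(c) = 15 + c² - 2*c (s(c) = c² + ((-5 + c)*(-3) + c) = c² + ((15 - 3*c) + c) = c² + (15 - 2*c) = 15 + c² - 2*c)
s(1/(-1 - 5)) + 1/(-189 + 241) = (15 + (1/(-1 - 5))² - 2/(-1 - 5)) + 1/(-189 + 241) = (15 + (1/(-6))² - 2/(-6)) + 1/52 = (15 + (-⅙)² - 2*(-⅙)) + 1/52 = (15 + 1/36 + ⅓) + 1/52 = 553/36 + 1/52 = 3599/234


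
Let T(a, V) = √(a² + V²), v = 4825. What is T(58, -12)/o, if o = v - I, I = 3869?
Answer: √877/478 ≈ 0.061954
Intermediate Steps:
T(a, V) = √(V² + a²)
o = 956 (o = 4825 - 1*3869 = 4825 - 3869 = 956)
T(58, -12)/o = √((-12)² + 58²)/956 = √(144 + 3364)*(1/956) = √3508*(1/956) = (2*√877)*(1/956) = √877/478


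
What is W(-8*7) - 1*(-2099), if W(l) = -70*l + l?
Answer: 5963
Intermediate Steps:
W(l) = -69*l
W(-8*7) - 1*(-2099) = -(-552)*7 - 1*(-2099) = -69*(-56) + 2099 = 3864 + 2099 = 5963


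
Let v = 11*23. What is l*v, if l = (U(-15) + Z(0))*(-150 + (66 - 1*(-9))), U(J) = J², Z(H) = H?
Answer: -4269375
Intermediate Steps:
l = -16875 (l = ((-15)² + 0)*(-150 + (66 - 1*(-9))) = (225 + 0)*(-150 + (66 + 9)) = 225*(-150 + 75) = 225*(-75) = -16875)
v = 253
l*v = -16875*253 = -4269375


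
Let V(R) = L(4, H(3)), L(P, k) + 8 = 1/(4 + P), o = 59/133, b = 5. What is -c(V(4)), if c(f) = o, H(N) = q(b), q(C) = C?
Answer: -59/133 ≈ -0.44361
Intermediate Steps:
o = 59/133 (o = 59*(1/133) = 59/133 ≈ 0.44361)
H(N) = 5
L(P, k) = -8 + 1/(4 + P)
V(R) = -63/8 (V(R) = (-31 - 8*4)/(4 + 4) = (-31 - 32)/8 = (⅛)*(-63) = -63/8)
c(f) = 59/133
-c(V(4)) = -1*59/133 = -59/133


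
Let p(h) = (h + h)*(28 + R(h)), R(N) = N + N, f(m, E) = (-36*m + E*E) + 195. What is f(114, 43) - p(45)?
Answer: -12680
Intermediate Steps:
f(m, E) = 195 + E² - 36*m (f(m, E) = (-36*m + E²) + 195 = (E² - 36*m) + 195 = 195 + E² - 36*m)
R(N) = 2*N
p(h) = 2*h*(28 + 2*h) (p(h) = (h + h)*(28 + 2*h) = (2*h)*(28 + 2*h) = 2*h*(28 + 2*h))
f(114, 43) - p(45) = (195 + 43² - 36*114) - 4*45*(14 + 45) = (195 + 1849 - 4104) - 4*45*59 = -2060 - 1*10620 = -2060 - 10620 = -12680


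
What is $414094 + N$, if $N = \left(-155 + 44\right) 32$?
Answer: $410542$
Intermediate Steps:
$N = -3552$ ($N = \left(-111\right) 32 = -3552$)
$414094 + N = 414094 - 3552 = 410542$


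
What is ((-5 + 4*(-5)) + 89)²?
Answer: 4096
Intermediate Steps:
((-5 + 4*(-5)) + 89)² = ((-5 - 20) + 89)² = (-25 + 89)² = 64² = 4096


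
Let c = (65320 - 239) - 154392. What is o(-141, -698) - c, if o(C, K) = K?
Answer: 88613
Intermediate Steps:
c = -89311 (c = 65081 - 154392 = -89311)
o(-141, -698) - c = -698 - 1*(-89311) = -698 + 89311 = 88613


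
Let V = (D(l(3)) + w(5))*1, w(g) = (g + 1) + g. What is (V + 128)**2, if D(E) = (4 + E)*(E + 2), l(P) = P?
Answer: 30276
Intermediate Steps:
D(E) = (2 + E)*(4 + E) (D(E) = (4 + E)*(2 + E) = (2 + E)*(4 + E))
w(g) = 1 + 2*g (w(g) = (1 + g) + g = 1 + 2*g)
V = 46 (V = ((8 + 3**2 + 6*3) + (1 + 2*5))*1 = ((8 + 9 + 18) + (1 + 10))*1 = (35 + 11)*1 = 46*1 = 46)
(V + 128)**2 = (46 + 128)**2 = 174**2 = 30276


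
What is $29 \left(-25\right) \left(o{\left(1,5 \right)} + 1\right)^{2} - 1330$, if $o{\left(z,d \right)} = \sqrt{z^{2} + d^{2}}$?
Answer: $-20905 - 1450 \sqrt{26} \approx -28299.0$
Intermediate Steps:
$o{\left(z,d \right)} = \sqrt{d^{2} + z^{2}}$
$29 \left(-25\right) \left(o{\left(1,5 \right)} + 1\right)^{2} - 1330 = 29 \left(-25\right) \left(\sqrt{5^{2} + 1^{2}} + 1\right)^{2} - 1330 = - 725 \left(\sqrt{25 + 1} + 1\right)^{2} - 1330 = - 725 \left(\sqrt{26} + 1\right)^{2} - 1330 = - 725 \left(1 + \sqrt{26}\right)^{2} - 1330 = -1330 - 725 \left(1 + \sqrt{26}\right)^{2}$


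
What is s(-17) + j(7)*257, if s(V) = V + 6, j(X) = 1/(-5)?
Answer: -312/5 ≈ -62.400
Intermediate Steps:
j(X) = -⅕
s(V) = 6 + V
s(-17) + j(7)*257 = (6 - 17) - ⅕*257 = -11 - 257/5 = -312/5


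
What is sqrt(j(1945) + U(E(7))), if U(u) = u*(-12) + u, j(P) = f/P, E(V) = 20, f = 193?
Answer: 3*I*sqrt(92432235)/1945 ≈ 14.829*I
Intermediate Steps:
j(P) = 193/P
U(u) = -11*u (U(u) = -12*u + u = -11*u)
sqrt(j(1945) + U(E(7))) = sqrt(193/1945 - 11*20) = sqrt(193*(1/1945) - 220) = sqrt(193/1945 - 220) = sqrt(-427707/1945) = 3*I*sqrt(92432235)/1945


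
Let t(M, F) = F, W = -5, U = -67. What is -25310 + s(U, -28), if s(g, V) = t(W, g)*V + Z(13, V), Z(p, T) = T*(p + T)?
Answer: -23014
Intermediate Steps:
Z(p, T) = T*(T + p)
s(g, V) = V*g + V*(13 + V) (s(g, V) = g*V + V*(V + 13) = V*g + V*(13 + V))
-25310 + s(U, -28) = -25310 - 28*(13 - 28 - 67) = -25310 - 28*(-82) = -25310 + 2296 = -23014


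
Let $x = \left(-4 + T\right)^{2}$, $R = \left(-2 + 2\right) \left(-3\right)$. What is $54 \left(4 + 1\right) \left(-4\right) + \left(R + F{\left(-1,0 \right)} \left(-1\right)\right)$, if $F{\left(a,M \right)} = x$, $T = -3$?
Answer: $-1129$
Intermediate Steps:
$R = 0$ ($R = 0 \left(-3\right) = 0$)
$x = 49$ ($x = \left(-4 - 3\right)^{2} = \left(-7\right)^{2} = 49$)
$F{\left(a,M \right)} = 49$
$54 \left(4 + 1\right) \left(-4\right) + \left(R + F{\left(-1,0 \right)} \left(-1\right)\right) = 54 \left(4 + 1\right) \left(-4\right) + \left(0 + 49 \left(-1\right)\right) = 54 \cdot 5 \left(-4\right) + \left(0 - 49\right) = 54 \left(-20\right) - 49 = -1080 - 49 = -1129$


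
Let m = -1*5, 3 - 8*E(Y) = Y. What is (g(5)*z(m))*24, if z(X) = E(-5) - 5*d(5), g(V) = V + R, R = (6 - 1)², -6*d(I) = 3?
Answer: 2520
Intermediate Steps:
E(Y) = 3/8 - Y/8
m = -5
d(I) = -½ (d(I) = -⅙*3 = -½)
R = 25 (R = 5² = 25)
g(V) = 25 + V (g(V) = V + 25 = 25 + V)
z(X) = 7/2 (z(X) = (3/8 - ⅛*(-5)) - 5*(-½) = (3/8 + 5/8) + 5/2 = 1 + 5/2 = 7/2)
(g(5)*z(m))*24 = ((25 + 5)*(7/2))*24 = (30*(7/2))*24 = 105*24 = 2520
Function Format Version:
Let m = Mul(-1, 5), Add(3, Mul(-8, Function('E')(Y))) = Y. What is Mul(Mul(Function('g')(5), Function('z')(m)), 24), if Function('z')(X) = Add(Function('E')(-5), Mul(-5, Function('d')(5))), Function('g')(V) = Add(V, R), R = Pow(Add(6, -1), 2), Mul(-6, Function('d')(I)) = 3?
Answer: 2520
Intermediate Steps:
Function('E')(Y) = Add(Rational(3, 8), Mul(Rational(-1, 8), Y))
m = -5
Function('d')(I) = Rational(-1, 2) (Function('d')(I) = Mul(Rational(-1, 6), 3) = Rational(-1, 2))
R = 25 (R = Pow(5, 2) = 25)
Function('g')(V) = Add(25, V) (Function('g')(V) = Add(V, 25) = Add(25, V))
Function('z')(X) = Rational(7, 2) (Function('z')(X) = Add(Add(Rational(3, 8), Mul(Rational(-1, 8), -5)), Mul(-5, Rational(-1, 2))) = Add(Add(Rational(3, 8), Rational(5, 8)), Rational(5, 2)) = Add(1, Rational(5, 2)) = Rational(7, 2))
Mul(Mul(Function('g')(5), Function('z')(m)), 24) = Mul(Mul(Add(25, 5), Rational(7, 2)), 24) = Mul(Mul(30, Rational(7, 2)), 24) = Mul(105, 24) = 2520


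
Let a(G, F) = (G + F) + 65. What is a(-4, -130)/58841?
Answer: -69/58841 ≈ -0.0011727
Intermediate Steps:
a(G, F) = 65 + F + G (a(G, F) = (F + G) + 65 = 65 + F + G)
a(-4, -130)/58841 = (65 - 130 - 4)/58841 = -69*1/58841 = -69/58841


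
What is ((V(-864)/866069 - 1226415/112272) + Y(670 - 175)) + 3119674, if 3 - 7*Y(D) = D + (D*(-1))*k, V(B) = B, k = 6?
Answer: 101125264162503287/32411766256 ≈ 3.1200e+6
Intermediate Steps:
Y(D) = 3/7 + 5*D/7 (Y(D) = 3/7 - (D + (D*(-1))*6)/7 = 3/7 - (D - D*6)/7 = 3/7 - (D - 6*D)/7 = 3/7 - (-5)*D/7 = 3/7 + 5*D/7)
((V(-864)/866069 - 1226415/112272) + Y(670 - 175)) + 3119674 = ((-864/866069 - 1226415/112272) + (3/7 + 5*(670 - 175)/7)) + 3119674 = ((-864*1/866069 - 1226415*1/112272) + (3/7 + (5/7)*495)) + 3119674 = ((-864/866069 - 408805/37424) + (3/7 + 2475/7)) + 3119674 = (-354085671881/32411766256 + 354) + 3119674 = 11119679582743/32411766256 + 3119674 = 101125264162503287/32411766256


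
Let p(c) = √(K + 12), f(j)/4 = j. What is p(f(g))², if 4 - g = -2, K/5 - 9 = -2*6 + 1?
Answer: 2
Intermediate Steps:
K = -10 (K = 45 + 5*(-2*6 + 1) = 45 + 5*(-12 + 1) = 45 + 5*(-11) = 45 - 55 = -10)
g = 6 (g = 4 - 1*(-2) = 4 + 2 = 6)
f(j) = 4*j
p(c) = √2 (p(c) = √(-10 + 12) = √2)
p(f(g))² = (√2)² = 2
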